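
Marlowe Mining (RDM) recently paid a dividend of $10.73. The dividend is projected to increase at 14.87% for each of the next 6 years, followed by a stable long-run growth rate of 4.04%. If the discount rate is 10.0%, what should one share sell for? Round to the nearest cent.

$318.03

Two-stage DDM. Project D₁…D_6 at 0.1487, terminal growth 0.0404, discount at r = 0.1.
D_1 = 12.3256
D_2 = 14.1584
D_3 = 16.2637
D_4 = 18.6821
D_5 = 21.4602
D_6 = 24.6513
Terminal value at t=6: TV = D_7/(r−g) = 25.6472/(0.1−0.0404) = 430.3220
P₀ = 12.3256/(1+0.1)^1 + 14.1584/(1+0.1)^2 + 16.2637/(1+0.1)^3 + 18.6821/(1+0.1)^4 + 21.4602/(1+0.1)^5 + 24.6513/(1+0.1)^6 + 430.3220/(1+0.1)^6 = 318.0311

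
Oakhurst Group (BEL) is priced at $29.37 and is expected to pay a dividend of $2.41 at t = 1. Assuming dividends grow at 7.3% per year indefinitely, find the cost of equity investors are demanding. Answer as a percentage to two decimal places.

15.51%

Rearranging the constant-growth DDM: r = D₁/P₀ + g.
r = 2.4100 / 29.37 + 0.073 = 0.08206 + 0.073 = 0.15506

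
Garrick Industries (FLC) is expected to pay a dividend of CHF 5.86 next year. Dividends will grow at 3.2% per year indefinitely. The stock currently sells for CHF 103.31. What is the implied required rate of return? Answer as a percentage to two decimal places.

8.87%

Rearranging the constant-growth DDM: r = D₁/P₀ + g.
r = 5.8600 / 103.31 + 0.032 = 0.05672 + 0.032 = 0.08872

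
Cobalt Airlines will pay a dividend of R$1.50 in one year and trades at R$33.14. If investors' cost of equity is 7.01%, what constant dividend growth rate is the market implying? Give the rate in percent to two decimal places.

2.48%

From P₀ = D₁/(r − g), the implied growth is g = r − D₁/P₀.
g = 0.0701 − 1.50/33.14 = 0.0701 − 0.04526 = 0.02484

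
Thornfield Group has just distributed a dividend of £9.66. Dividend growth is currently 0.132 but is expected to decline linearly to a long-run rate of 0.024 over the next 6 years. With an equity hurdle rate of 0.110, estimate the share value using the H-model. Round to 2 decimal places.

H-model: P₀ = D₀[(1+g_L) + H(g_S−g_L)]/(r−g_L), with H = 6/2 = 3.
P₀ = 9.66 × [(1+0.024) + 3×(0.132−0.024)] / (0.11−0.024)
   = 9.66 × 1.3480 / 0.086 = 151.4149

£151.41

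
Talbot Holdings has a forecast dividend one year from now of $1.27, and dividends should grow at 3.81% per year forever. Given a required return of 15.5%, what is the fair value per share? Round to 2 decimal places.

$10.86

Gordon growth model: P₀ = D₁/(r − g), with D₁ = 1.27 given directly.
P₀ = 1.2700 / (0.155 − 0.0381) = 1.2700 / 0.1169 = 10.8640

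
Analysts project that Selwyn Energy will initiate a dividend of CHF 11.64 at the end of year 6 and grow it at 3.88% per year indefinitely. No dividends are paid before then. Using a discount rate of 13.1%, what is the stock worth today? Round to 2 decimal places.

CHF 68.22

Deferred-dividend DDM. At t=5 the remaining stream is a growing perpetuity with first payment D_6 = 11.64.
V_5 = D_6/(r−g) = 11.64/(0.131−0.0388) = 126.2473
P₀ = V_5/(1+r)^5 = 126.2473/(1+0.131)^5 = 68.2196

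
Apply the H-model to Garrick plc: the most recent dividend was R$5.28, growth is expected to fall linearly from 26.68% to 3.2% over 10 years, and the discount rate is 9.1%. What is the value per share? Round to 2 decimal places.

R$197.42

H-model: P₀ = D₀[(1+g_L) + H(g_S−g_L)]/(r−g_L), with H = 10/2 = 5.
P₀ = 5.28 × [(1+0.032) + 5×(0.2668−0.032)] / (0.091−0.032)
   = 5.28 × 2.2060 / 0.059 = 197.4183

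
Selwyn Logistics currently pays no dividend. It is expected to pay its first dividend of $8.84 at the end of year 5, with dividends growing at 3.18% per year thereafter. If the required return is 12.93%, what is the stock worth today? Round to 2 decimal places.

Deferred-dividend DDM. At t=4 the remaining stream is a growing perpetuity with first payment D_5 = 8.84.
V_4 = D_5/(r−g) = 8.84/(0.1293−0.0318) = 90.6667
P₀ = V_4/(1+r)^4 = 90.6667/(1+0.1293)^4 = 55.7456

$55.75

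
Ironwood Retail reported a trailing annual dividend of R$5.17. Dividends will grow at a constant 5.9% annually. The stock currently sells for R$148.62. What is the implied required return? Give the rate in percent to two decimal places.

9.58%

Rearranging the constant-growth DDM: r = D₁/P₀ + g.
D₁ = 5.17 × (1 + 0.059) = 5.4750.
r = 5.4750 / 148.62 + 0.059 = 0.03684 + 0.059 = 0.09584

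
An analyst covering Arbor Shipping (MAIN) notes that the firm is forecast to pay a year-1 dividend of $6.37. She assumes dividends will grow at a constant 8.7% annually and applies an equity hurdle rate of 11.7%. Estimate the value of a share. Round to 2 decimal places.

Gordon growth model: P₀ = D₁/(r − g), with D₁ = 6.37 given directly.
P₀ = 6.3700 / (0.117 − 0.087) = 6.3700 / 0.03 = 212.3333

$212.33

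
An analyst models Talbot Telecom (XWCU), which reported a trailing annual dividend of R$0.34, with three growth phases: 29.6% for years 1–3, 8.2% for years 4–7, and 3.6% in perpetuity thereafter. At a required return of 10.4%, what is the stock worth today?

R$11.24

Three-stage DDM. Project D₁…D_7; terminal Gordon value at t=7 with g = 0.036; discount at r = 0.104.
D_1 = 0.4406
D_2 = 0.5711
D_3 = 0.7401
D_4 = 0.8008
D_5 = 0.8665
D_6 = 0.9375
D_7 = 1.0144
TV_7 = 1.0509/(0.104−0.036) = 15.4545
P₀ = Σ Dₜ/(1+r)ᵗ + TV_7/(1+r)^7 = 11.2420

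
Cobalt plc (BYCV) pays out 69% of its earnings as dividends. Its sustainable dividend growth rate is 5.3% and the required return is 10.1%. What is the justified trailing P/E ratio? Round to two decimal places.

Justified trailing P/E = b(1+g)/(r−g) = 0.69×(1+0.053)/(0.101−0.053) = 15.1369

15.14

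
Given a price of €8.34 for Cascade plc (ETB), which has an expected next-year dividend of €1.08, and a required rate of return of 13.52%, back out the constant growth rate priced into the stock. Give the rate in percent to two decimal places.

0.57%

From P₀ = D₁/(r − g), the implied growth is g = r − D₁/P₀.
g = 0.1352 − 1.08/8.34 = 0.1352 − 0.12950 = 0.00570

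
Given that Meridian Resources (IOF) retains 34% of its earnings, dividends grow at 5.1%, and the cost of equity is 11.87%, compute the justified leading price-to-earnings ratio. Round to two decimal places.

9.75

Payout ratio b = 1 − 0.34 = 0.66.
Justified leading P/E = b/(r−g) = 0.66/(0.1187−0.051) = 9.7489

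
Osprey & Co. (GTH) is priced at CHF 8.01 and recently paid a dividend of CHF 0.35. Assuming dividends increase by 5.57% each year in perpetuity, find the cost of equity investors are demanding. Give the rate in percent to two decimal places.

Rearranging the constant-growth DDM: r = D₁/P₀ + g.
D₁ = 0.35 × (1 + 0.0557) = 0.3695.
r = 0.3695 / 8.01 + 0.0557 = 0.04613 + 0.0557 = 0.10183

10.18%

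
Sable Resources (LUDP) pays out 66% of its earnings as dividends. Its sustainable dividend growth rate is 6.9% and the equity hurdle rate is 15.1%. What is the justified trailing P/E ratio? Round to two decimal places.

Justified trailing P/E = b(1+g)/(r−g) = 0.66×(1+0.069)/(0.151−0.069) = 8.6041

8.60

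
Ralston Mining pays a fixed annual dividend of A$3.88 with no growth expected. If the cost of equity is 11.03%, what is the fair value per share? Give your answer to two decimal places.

Zero-growth DDM (perpetuity): P₀ = D/r = 3.88 / 0.1103 = 35.1768

A$35.18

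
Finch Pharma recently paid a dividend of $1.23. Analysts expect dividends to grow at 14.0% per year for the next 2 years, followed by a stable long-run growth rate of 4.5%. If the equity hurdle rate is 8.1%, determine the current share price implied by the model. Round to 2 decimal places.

Two-stage DDM. Project D₁…D_2 at 0.14, terminal growth 0.045, discount at r = 0.081.
D_1 = 1.4022
D_2 = 1.5985
Terminal value at t=2: TV = D_3/(r−g) = 1.6704/(0.081−0.045) = 46.4011
P₀ = 1.4022/(1+0.081)^1 + 1.5985/(1+0.081)^2 + 46.4011/(1+0.081)^2 = 42.3730

$42.37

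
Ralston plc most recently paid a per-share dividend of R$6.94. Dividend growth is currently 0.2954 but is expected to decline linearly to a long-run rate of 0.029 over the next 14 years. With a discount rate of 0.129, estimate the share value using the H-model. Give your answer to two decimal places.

H-model: P₀ = D₀[(1+g_L) + H(g_S−g_L)]/(r−g_L), with H = 14/2 = 7.
P₀ = 6.94 × [(1+0.029) + 7×(0.2954−0.029)] / (0.129−0.029)
   = 6.94 × 2.8938 / 0.1 = 200.8297

R$200.83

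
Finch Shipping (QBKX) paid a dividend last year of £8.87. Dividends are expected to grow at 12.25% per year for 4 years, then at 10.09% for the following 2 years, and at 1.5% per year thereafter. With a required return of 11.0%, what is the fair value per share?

Three-stage DDM. Project D₁…D_6; terminal Gordon value at t=6 with g = 0.015; discount at r = 0.11.
D_1 = 9.9566
D_2 = 11.1763
D_3 = 12.5453
D_4 = 14.0822
D_5 = 15.5030
D_6 = 17.0673
TV_6 = 17.3233/(0.11−0.015) = 182.3506
P₀ = Σ Dₜ/(1+r)ᵗ + TV_6/(1+r)^6 = 152.3074

£152.31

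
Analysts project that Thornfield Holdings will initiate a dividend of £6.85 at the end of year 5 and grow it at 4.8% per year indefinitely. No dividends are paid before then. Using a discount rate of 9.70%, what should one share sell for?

Deferred-dividend DDM. At t=4 the remaining stream is a growing perpetuity with first payment D_5 = 6.85.
V_4 = D_5/(r−g) = 6.85/(0.097−0.048) = 139.7959
P₀ = V_4/(1+r)^4 = 139.7959/(1+0.097)^4 = 96.5313

£96.53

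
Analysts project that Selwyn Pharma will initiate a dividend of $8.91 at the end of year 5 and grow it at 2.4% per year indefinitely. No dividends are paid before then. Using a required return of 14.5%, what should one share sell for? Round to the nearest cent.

Deferred-dividend DDM. At t=4 the remaining stream is a growing perpetuity with first payment D_5 = 8.91.
V_4 = D_5/(r−g) = 8.91/(0.145−0.024) = 73.6364
P₀ = V_4/(1+r)^4 = 73.6364/(1+0.145)^4 = 42.8421

$42.84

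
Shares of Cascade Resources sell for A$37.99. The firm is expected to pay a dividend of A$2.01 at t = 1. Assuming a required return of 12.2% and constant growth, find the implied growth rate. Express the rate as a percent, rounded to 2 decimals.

From P₀ = D₁/(r − g), the implied growth is g = r − D₁/P₀.
g = 0.122 − 2.01/37.99 = 0.122 − 0.05291 = 0.06909

6.91%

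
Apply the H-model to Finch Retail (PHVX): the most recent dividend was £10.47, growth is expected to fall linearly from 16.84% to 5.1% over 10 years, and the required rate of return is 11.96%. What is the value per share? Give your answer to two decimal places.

£250.00

H-model: P₀ = D₀[(1+g_L) + H(g_S−g_L)]/(r−g_L), with H = 10/2 = 5.
P₀ = 10.47 × [(1+0.051) + 5×(0.1684−0.051)] / (0.1196−0.051)
   = 10.47 × 1.6380 / 0.0686 = 249.9980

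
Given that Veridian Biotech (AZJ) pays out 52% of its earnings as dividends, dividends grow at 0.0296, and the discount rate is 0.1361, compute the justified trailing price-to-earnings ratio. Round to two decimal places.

Justified trailing P/E = b(1+g)/(r−g) = 0.52×(1+0.0296)/(0.1361−0.0296) = 5.0272

5.03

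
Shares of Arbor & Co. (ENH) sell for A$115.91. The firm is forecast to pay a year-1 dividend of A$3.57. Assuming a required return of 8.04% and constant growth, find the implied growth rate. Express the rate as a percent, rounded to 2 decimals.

4.96%

From P₀ = D₁/(r − g), the implied growth is g = r − D₁/P₀.
g = 0.0804 − 3.57/115.91 = 0.0804 − 0.03080 = 0.04960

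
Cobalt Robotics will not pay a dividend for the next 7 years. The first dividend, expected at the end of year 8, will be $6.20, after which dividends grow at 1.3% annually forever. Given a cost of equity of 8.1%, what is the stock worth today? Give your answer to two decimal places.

Deferred-dividend DDM. At t=7 the remaining stream is a growing perpetuity with first payment D_8 = 6.20.
V_7 = D_8/(r−g) = 6.20/(0.081−0.013) = 91.1765
P₀ = V_7/(1+r)^7 = 91.1765/(1+0.081)^7 = 52.8570

$52.86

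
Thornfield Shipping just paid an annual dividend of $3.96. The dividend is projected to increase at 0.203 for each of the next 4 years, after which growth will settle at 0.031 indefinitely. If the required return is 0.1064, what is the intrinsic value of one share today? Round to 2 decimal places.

Two-stage DDM. Project D₁…D_4 at 0.203, terminal growth 0.031, discount at r = 0.1064.
D_1 = 4.7639
D_2 = 5.7309
D_3 = 6.8943
D_4 = 8.2939
Terminal value at t=4: TV = D_5/(r−g) = 8.5510/(0.1064−0.031) = 113.4083
P₀ = 4.7639/(1+0.1064)^1 + 5.7309/(1+0.1064)^2 + 6.8943/(1+0.1064)^3 + 8.2939/(1+0.1064)^4 + 113.4083/(1+0.1064)^4 = 95.2954

$95.30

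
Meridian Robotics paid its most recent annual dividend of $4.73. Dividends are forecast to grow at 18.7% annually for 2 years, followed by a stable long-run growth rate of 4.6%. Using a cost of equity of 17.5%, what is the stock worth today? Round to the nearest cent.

Two-stage DDM. Project D₁…D_2 at 0.187, terminal growth 0.046, discount at r = 0.175.
D_1 = 5.6145
D_2 = 6.6644
Terminal value at t=2: TV = D_3/(r−g) = 6.9710/(0.175−0.046) = 54.0387
P₀ = 5.6145/(1+0.175)^1 + 6.6644/(1+0.175)^2 + 54.0387/(1+0.175)^2 = 48.7461

$48.75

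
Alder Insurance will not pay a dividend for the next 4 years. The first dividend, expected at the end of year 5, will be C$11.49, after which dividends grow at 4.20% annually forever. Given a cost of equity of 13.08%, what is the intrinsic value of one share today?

Deferred-dividend DDM. At t=4 the remaining stream is a growing perpetuity with first payment D_5 = 11.49.
V_4 = D_5/(r−g) = 11.49/(0.1308−0.042) = 129.3919
P₀ = V_4/(1+r)^4 = 129.3919/(1+0.1308)^4 = 79.1341

C$79.13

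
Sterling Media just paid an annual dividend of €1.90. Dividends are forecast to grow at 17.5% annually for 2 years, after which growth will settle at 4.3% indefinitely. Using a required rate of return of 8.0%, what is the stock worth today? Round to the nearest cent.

Two-stage DDM. Project D₁…D_2 at 0.175, terminal growth 0.043, discount at r = 0.08.
D_1 = 2.2325
D_2 = 2.6232
Terminal value at t=2: TV = D_3/(r−g) = 2.7360/(0.08−0.043) = 73.9455
P₀ = 2.2325/(1+0.08)^1 + 2.6232/(1+0.08)^2 + 73.9455/(1+0.08)^2 = 67.7125

€67.71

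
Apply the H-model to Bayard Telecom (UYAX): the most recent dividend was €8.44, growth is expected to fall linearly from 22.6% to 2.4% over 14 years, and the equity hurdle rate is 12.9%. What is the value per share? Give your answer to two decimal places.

H-model: P₀ = D₀[(1+g_L) + H(g_S−g_L)]/(r−g_L), with H = 14/2 = 7.
P₀ = 8.44 × [(1+0.024) + 7×(0.226−0.024)] / (0.129−0.024)
   = 8.44 × 2.4380 / 0.105 = 195.9688

€195.97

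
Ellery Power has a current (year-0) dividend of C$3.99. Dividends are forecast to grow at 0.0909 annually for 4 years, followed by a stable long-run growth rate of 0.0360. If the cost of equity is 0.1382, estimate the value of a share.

C$48.50

Two-stage DDM. Project D₁…D_4 at 0.0909, terminal growth 0.036, discount at r = 0.1382.
D_1 = 4.3527
D_2 = 4.7484
D_3 = 5.1800
D_4 = 5.6508
Terminal value at t=4: TV = D_5/(r−g) = 5.8543/(0.1382−0.036) = 57.2824
P₀ = 4.3527/(1+0.1382)^1 + 4.7484/(1+0.1382)^2 + 5.1800/(1+0.1382)^3 + 5.6508/(1+0.1382)^4 + 57.2824/(1+0.1382)^4 = 48.5002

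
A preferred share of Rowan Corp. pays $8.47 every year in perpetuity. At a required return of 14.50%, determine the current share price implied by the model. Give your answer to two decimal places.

Zero-growth DDM (perpetuity): P₀ = D/r = 8.47 / 0.145 = 58.4138

$58.41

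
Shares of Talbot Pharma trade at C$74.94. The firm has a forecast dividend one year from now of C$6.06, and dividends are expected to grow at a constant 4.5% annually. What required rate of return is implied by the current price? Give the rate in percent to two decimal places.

Rearranging the constant-growth DDM: r = D₁/P₀ + g.
r = 6.0600 / 74.94 + 0.045 = 0.08086 + 0.045 = 0.12586

12.59%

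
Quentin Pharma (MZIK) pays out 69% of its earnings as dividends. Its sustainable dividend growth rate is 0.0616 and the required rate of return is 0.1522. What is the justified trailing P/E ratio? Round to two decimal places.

Justified trailing P/E = b(1+g)/(r−g) = 0.69×(1+0.0616)/(0.1522−0.0616) = 8.0850

8.09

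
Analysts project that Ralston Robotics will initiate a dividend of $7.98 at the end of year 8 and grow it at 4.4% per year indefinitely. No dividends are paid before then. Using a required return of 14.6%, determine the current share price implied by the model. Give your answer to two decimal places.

Deferred-dividend DDM. At t=7 the remaining stream is a growing perpetuity with first payment D_8 = 7.98.
V_7 = D_8/(r−g) = 7.98/(0.146−0.044) = 78.2353
P₀ = V_7/(1+r)^7 = 78.2353/(1+0.146)^7 = 30.1377

$30.14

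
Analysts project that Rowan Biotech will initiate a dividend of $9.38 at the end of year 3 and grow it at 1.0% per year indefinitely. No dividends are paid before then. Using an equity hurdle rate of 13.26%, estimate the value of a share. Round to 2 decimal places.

$59.64

Deferred-dividend DDM. At t=2 the remaining stream is a growing perpetuity with first payment D_3 = 9.38.
V_2 = D_3/(r−g) = 9.38/(0.1326−0.01) = 76.5090
P₀ = V_2/(1+r)^2 = 76.5090/(1+0.1326)^2 = 59.6430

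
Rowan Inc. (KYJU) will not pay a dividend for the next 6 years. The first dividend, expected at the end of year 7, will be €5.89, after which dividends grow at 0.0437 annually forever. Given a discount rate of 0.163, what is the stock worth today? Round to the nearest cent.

€19.95

Deferred-dividend DDM. At t=6 the remaining stream is a growing perpetuity with first payment D_7 = 5.89.
V_6 = D_7/(r−g) = 5.89/(0.163−0.0437) = 49.3713
P₀ = V_6/(1+r)^6 = 49.3713/(1+0.163)^6 = 19.9525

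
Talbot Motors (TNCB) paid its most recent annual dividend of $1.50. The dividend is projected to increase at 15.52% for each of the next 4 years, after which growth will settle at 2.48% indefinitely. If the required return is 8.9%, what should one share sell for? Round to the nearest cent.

Two-stage DDM. Project D₁…D_4 at 0.1552, terminal growth 0.0248, discount at r = 0.089.
D_1 = 1.7328
D_2 = 2.0017
D_3 = 2.3124
D_4 = 2.6713
Terminal value at t=4: TV = D_5/(r−g) = 2.7375/(0.089−0.0248) = 42.6407
P₀ = 1.7328/(1+0.089)^1 + 2.0017/(1+0.089)^2 + 2.3124/(1+0.089)^3 + 2.6713/(1+0.089)^4 + 42.6407/(1+0.089)^4 = 37.2878

$37.29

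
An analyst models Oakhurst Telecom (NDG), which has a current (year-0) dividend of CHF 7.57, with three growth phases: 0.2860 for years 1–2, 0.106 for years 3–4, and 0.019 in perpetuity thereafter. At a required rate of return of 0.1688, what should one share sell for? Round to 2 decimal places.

Three-stage DDM. Project D₁…D_4; terminal Gordon value at t=4 with g = 0.019; discount at r = 0.1688.
D_1 = 9.7350
D_2 = 12.5192
D_3 = 13.8463
D_4 = 15.3140
TV_4 = 15.6049/(0.1688−0.019) = 104.1719
P₀ = Σ Dₜ/(1+r)ᵗ + TV_4/(1+r)^4 = 90.1911

CHF 90.19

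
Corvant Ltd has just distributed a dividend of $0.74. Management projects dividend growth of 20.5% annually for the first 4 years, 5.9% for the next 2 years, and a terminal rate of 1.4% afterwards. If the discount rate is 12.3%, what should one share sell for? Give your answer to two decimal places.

$13.45

Three-stage DDM. Project D₁…D_6; terminal Gordon value at t=6 with g = 0.014; discount at r = 0.123.
D_1 = 0.8917
D_2 = 1.0745
D_3 = 1.2948
D_4 = 1.5602
D_5 = 1.6523
D_6 = 1.7497
TV_6 = 1.7742/(0.123−0.014) = 16.2773
P₀ = Σ Dₜ/(1+r)ᵗ + TV_6/(1+r)^6 = 13.4540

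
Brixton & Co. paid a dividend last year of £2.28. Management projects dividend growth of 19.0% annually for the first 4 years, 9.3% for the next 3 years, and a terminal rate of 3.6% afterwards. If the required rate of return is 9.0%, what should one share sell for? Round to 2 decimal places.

Three-stage DDM. Project D₁…D_7; terminal Gordon value at t=7 with g = 0.036; discount at r = 0.09.
D_1 = 2.7132
D_2 = 3.2287
D_3 = 3.8422
D_4 = 4.5722
D_5 = 4.9974
D_6 = 5.4621
D_7 = 5.9701
TV_7 = 6.1850/(0.09−0.036) = 114.5379
P₀ = Σ Dₜ/(1+r)ᵗ + TV_7/(1+r)^7 = 83.8395

£83.84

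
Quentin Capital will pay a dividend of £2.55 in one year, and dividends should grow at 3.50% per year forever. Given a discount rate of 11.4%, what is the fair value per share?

Gordon growth model: P₀ = D₁/(r − g), with D₁ = 2.55 given directly.
P₀ = 2.5500 / (0.114 − 0.035) = 2.5500 / 0.079 = 32.2785

£32.28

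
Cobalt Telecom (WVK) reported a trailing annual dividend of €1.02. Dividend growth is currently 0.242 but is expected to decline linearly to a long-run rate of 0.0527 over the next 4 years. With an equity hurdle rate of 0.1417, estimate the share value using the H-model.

€16.40

H-model: P₀ = D₀[(1+g_L) + H(g_S−g_L)]/(r−g_L), with H = 4/2 = 2.
P₀ = 1.02 × [(1+0.0527) + 2×(0.242−0.0527)] / (0.1417−0.0527)
   = 1.02 × 1.4313 / 0.089 = 16.4037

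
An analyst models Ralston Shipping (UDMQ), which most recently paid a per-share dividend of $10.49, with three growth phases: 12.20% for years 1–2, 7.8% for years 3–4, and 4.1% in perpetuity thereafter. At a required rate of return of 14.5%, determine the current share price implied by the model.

Three-stage DDM. Project D₁…D_4; terminal Gordon value at t=4 with g = 0.041; discount at r = 0.145.
D_1 = 11.7698
D_2 = 13.2057
D_3 = 14.2357
D_4 = 15.3461
TV_4 = 15.9753/(0.145−0.041) = 153.6088
P₀ = Σ Dₜ/(1+r)ᵗ + TV_4/(1+r)^4 = 128.1344

$128.13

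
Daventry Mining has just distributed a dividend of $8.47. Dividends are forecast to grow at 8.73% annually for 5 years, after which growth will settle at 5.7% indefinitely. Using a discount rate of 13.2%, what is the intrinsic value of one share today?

$135.18

Two-stage DDM. Project D₁…D_5 at 0.0873, terminal growth 0.057, discount at r = 0.132.
D_1 = 9.2094
D_2 = 10.0134
D_3 = 10.8876
D_4 = 11.8381
D_5 = 12.8715
Terminal value at t=5: TV = D_6/(r−g) = 13.6052/(0.132−0.057) = 181.4028
P₀ = 9.2094/(1+0.132)^1 + 10.0134/(1+0.132)^2 + 10.8876/(1+0.132)^3 + 11.8381/(1+0.132)^4 + 12.8715/(1+0.132)^5 + 181.4028/(1+0.132)^5 = 135.1810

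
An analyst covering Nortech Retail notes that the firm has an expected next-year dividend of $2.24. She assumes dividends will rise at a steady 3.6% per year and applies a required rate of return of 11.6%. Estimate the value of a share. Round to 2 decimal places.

$28.00

Gordon growth model: P₀ = D₁/(r − g), with D₁ = 2.24 given directly.
P₀ = 2.2400 / (0.116 − 0.036) = 2.2400 / 0.08 = 28.0000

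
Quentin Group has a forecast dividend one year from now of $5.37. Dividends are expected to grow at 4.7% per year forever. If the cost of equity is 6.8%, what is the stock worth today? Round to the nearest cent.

Gordon growth model: P₀ = D₁/(r − g), with D₁ = 5.37 given directly.
P₀ = 5.3700 / (0.068 − 0.047) = 5.3700 / 0.021 = 255.7143

$255.71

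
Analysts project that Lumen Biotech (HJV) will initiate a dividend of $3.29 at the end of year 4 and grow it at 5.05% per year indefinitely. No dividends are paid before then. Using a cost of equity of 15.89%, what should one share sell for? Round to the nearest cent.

$19.50

Deferred-dividend DDM. At t=3 the remaining stream is a growing perpetuity with first payment D_4 = 3.29.
V_3 = D_4/(r−g) = 3.29/(0.1589−0.0505) = 30.3506
P₀ = V_3/(1+r)^3 = 30.3506/(1+0.1589)^3 = 19.4997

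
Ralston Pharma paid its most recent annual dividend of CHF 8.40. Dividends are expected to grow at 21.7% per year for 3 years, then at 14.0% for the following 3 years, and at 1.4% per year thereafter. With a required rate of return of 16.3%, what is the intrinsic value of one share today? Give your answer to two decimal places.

Three-stage DDM. Project D₁…D_6; terminal Gordon value at t=6 with g = 0.014; discount at r = 0.163.
D_1 = 10.2228
D_2 = 12.4411
D_3 = 15.1409
D_4 = 17.2606
D_5 = 19.6771
D_6 = 22.4319
TV_6 = 22.7459/(0.163−0.014) = 152.6572
P₀ = Σ Dₜ/(1+r)ᵗ + TV_6/(1+r)^6 = 117.0555

CHF 117.06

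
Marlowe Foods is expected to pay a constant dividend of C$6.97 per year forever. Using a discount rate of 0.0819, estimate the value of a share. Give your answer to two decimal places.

C$85.10

Zero-growth DDM (perpetuity): P₀ = D/r = 6.97 / 0.0819 = 85.1038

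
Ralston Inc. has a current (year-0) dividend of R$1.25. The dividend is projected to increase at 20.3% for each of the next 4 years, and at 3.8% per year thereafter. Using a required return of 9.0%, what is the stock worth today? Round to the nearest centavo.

Two-stage DDM. Project D₁…D_4 at 0.203, terminal growth 0.038, discount at r = 0.09.
D_1 = 1.5038
D_2 = 1.8090
D_3 = 2.1762
D_4 = 2.6180
Terminal value at t=4: TV = D_5/(r−g) = 2.7175/(0.09−0.038) = 52.2597
P₀ = 1.5038/(1+0.09)^1 + 1.8090/(1+0.09)^2 + 2.1762/(1+0.09)^3 + 2.6180/(1+0.09)^4 + 52.2597/(1+0.09)^4 = 43.4594

R$43.46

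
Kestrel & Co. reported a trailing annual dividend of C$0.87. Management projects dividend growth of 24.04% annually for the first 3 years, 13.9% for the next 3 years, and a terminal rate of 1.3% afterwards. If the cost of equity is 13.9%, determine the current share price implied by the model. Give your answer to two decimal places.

Three-stage DDM. Project D₁…D_6; terminal Gordon value at t=6 with g = 0.013; discount at r = 0.139.
D_1 = 1.0791
D_2 = 1.3386
D_3 = 1.6604
D_4 = 1.8912
D_5 = 2.1540
D_6 = 2.4534
TV_6 = 2.4853/(0.139−0.013) = 19.7249
P₀ = Σ Dₜ/(1+r)ᵗ + TV_6/(1+r)^6 = 15.5077

C$15.51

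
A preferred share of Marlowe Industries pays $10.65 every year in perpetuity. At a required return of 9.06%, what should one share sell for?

Zero-growth DDM (perpetuity): P₀ = D/r = 10.65 / 0.0906 = 117.5497

$117.55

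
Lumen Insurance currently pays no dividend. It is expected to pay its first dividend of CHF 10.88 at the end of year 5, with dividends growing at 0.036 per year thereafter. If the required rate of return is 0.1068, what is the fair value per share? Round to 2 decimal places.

CHF 102.40

Deferred-dividend DDM. At t=4 the remaining stream is a growing perpetuity with first payment D_5 = 10.88.
V_4 = D_5/(r−g) = 10.88/(0.1068−0.036) = 153.6723
P₀ = V_4/(1+r)^4 = 153.6723/(1+0.1068)^4 = 102.4045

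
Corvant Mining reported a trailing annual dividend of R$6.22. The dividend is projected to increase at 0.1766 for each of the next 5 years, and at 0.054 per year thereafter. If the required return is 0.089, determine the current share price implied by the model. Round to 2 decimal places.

Two-stage DDM. Project D₁…D_5 at 0.1766, terminal growth 0.054, discount at r = 0.089.
D_1 = 7.3185
D_2 = 8.6109
D_3 = 10.1316
D_4 = 11.9208
D_5 = 14.0260
Terminal value at t=5: TV = D_6/(r−g) = 14.7834/(0.089−0.054) = 422.3837
P₀ = 7.3185/(1+0.089)^1 + 8.6109/(1+0.089)^2 + 10.1316/(1+0.089)^3 + 11.9208/(1+0.089)^4 + 14.0260/(1+0.089)^5 + 422.3837/(1+0.089)^5 = 315.2434

R$315.24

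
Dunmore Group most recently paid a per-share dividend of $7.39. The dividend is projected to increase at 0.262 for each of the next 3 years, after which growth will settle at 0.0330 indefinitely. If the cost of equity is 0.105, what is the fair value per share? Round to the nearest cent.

$187.03

Two-stage DDM. Project D₁…D_3 at 0.262, terminal growth 0.033, discount at r = 0.105.
D_1 = 9.3262
D_2 = 11.7696
D_3 = 14.8533
Terminal value at t=3: TV = D_4/(r−g) = 15.3434/(0.105−0.033) = 213.1034
P₀ = 9.3262/(1+0.105)^1 + 11.7696/(1+0.105)^2 + 14.8533/(1+0.105)^3 + 213.1034/(1+0.105)^3 = 187.0320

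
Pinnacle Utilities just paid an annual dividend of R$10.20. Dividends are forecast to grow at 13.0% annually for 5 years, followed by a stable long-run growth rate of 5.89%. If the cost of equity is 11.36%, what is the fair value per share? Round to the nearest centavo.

Two-stage DDM. Project D₁…D_5 at 0.13, terminal growth 0.0589, discount at r = 0.1136.
D_1 = 11.5260
D_2 = 13.0244
D_3 = 14.7175
D_4 = 16.6308
D_5 = 18.7928
Terminal value at t=5: TV = D_6/(r−g) = 19.8997/(0.1136−0.0589) = 363.7978
P₀ = 11.5260/(1+0.1136)^1 + 13.0244/(1+0.1136)^2 + 14.7175/(1+0.1136)^3 + 16.6308/(1+0.1136)^4 + 18.7928/(1+0.1136)^5 + 363.7978/(1+0.1136)^5 = 265.7270

R$265.73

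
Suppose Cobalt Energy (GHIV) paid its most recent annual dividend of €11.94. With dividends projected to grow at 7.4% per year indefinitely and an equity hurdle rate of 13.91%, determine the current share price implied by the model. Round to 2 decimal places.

Gordon growth model: P₀ = D₁/(r − g). D₁ = 11.94 × (1 + 0.074) = 12.8236.
P₀ = 12.8236 / (0.1391 − 0.074) = 12.8236 / 0.0651 = 196.9825

€196.98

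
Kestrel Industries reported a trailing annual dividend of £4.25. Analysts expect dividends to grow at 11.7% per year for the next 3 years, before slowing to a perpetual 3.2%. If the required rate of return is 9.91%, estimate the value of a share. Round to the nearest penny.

Two-stage DDM. Project D₁…D_3 at 0.117, terminal growth 0.032, discount at r = 0.0991.
D_1 = 4.7473
D_2 = 5.3027
D_3 = 5.9231
Terminal value at t=3: TV = D_4/(r−g) = 6.1126/(0.0991−0.032) = 91.0973
P₀ = 4.7473/(1+0.0991)^1 + 5.3027/(1+0.0991)^2 + 5.9231/(1+0.0991)^3 + 91.0973/(1+0.0991)^3 = 81.7809

£81.78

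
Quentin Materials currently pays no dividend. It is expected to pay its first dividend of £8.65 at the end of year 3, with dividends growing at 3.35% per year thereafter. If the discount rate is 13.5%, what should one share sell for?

Deferred-dividend DDM. At t=2 the remaining stream is a growing perpetuity with first payment D_3 = 8.65.
V_2 = D_3/(r−g) = 8.65/(0.135−0.0335) = 85.2217
P₀ = V_2/(1+r)^2 = 85.2217/(1+0.135)^2 = 66.1543

£66.15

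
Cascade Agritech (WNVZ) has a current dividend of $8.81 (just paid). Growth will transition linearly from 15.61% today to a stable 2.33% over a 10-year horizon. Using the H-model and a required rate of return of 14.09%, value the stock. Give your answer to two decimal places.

H-model: P₀ = D₀[(1+g_L) + H(g_S−g_L)]/(r−g_L), with H = 10/2 = 5.
P₀ = 8.81 × [(1+0.0233) + 5×(0.1561−0.0233)] / (0.1409−0.0233)
   = 8.81 × 1.6873 / 0.1176 = 126.4040

$126.40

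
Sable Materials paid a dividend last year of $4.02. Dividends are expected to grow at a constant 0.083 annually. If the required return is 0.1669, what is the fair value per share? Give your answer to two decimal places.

Gordon growth model: P₀ = D₁/(r − g). D₁ = 4.02 × (1 + 0.083) = 4.3537.
P₀ = 4.3537 / (0.1669 − 0.083) = 4.3537 / 0.0839 = 51.8911

$51.89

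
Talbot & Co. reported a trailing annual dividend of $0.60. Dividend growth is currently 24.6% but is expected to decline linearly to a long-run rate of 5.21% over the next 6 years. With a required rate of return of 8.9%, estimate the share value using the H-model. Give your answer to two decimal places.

$26.57

H-model: P₀ = D₀[(1+g_L) + H(g_S−g_L)]/(r−g_L), with H = 6/2 = 3.
P₀ = 0.60 × [(1+0.0521) + 3×(0.246−0.0521)] / (0.089−0.0521)
   = 0.60 × 1.6338 / 0.0369 = 26.5659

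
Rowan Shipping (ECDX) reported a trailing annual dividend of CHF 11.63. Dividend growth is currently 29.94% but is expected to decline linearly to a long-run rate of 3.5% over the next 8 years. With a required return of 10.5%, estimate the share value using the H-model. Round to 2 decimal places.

CHF 347.67

H-model: P₀ = D₀[(1+g_L) + H(g_S−g_L)]/(r−g_L), with H = 8/2 = 4.
P₀ = 11.63 × [(1+0.035) + 4×(0.2994−0.035)] / (0.105−0.035)
   = 11.63 × 2.0926 / 0.07 = 347.6705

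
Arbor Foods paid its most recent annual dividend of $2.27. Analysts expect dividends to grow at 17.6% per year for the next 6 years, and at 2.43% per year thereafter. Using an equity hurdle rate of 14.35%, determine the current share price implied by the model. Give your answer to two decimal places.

$38.12

Two-stage DDM. Project D₁…D_6 at 0.176, terminal growth 0.0243, discount at r = 0.1435.
D_1 = 2.6695
D_2 = 3.1394
D_3 = 3.6919
D_4 = 4.3417
D_5 = 5.1058
D_6 = 6.0044
Terminal value at t=6: TV = D_7/(r−g) = 6.1503/(0.1435−0.0243) = 51.5966
P₀ = 2.6695/(1+0.1435)^1 + 3.1394/(1+0.1435)^2 + 3.6919/(1+0.1435)^3 + 4.3417/(1+0.1435)^4 + 5.1058/(1+0.1435)^5 + 6.0044/(1+0.1435)^6 + 51.5966/(1+0.1435)^6 = 38.1192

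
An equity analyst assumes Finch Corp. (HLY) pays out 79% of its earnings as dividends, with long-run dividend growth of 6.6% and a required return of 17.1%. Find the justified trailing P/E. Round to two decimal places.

8.02

Justified trailing P/E = b(1+g)/(r−g) = 0.79×(1+0.066)/(0.171−0.066) = 8.0204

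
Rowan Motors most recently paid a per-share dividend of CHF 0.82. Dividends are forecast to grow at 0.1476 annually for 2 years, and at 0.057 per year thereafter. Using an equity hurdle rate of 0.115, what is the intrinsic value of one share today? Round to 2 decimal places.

CHF 17.54

Two-stage DDM. Project D₁…D_2 at 0.1476, terminal growth 0.057, discount at r = 0.115.
D_1 = 0.9410
D_2 = 1.0799
Terminal value at t=2: TV = D_3/(r−g) = 1.1415/(0.115−0.057) = 19.6808
P₀ = 0.9410/(1+0.115)^1 + 1.0799/(1+0.115)^2 + 19.6808/(1+0.115)^2 = 17.5430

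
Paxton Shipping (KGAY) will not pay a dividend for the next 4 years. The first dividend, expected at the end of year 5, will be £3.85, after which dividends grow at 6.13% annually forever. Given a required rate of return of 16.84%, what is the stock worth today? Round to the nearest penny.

£19.29

Deferred-dividend DDM. At t=4 the remaining stream is a growing perpetuity with first payment D_5 = 3.85.
V_4 = D_5/(r−g) = 3.85/(0.1684−0.0613) = 35.9477
P₀ = V_4/(1+r)^4 = 35.9477/(1+0.1684)^4 = 19.2888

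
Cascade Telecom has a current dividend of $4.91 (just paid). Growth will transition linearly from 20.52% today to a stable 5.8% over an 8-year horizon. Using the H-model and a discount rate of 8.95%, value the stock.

H-model: P₀ = D₀[(1+g_L) + H(g_S−g_L)]/(r−g_L), with H = 8/2 = 4.
P₀ = 4.91 × [(1+0.058) + 4×(0.2052−0.058)] / (0.0895−0.058)
   = 4.91 × 1.6468 / 0.0315 = 256.6917

$256.69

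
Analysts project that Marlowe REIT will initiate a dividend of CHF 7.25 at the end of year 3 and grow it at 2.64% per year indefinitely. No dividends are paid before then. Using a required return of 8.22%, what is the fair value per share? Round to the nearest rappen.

Deferred-dividend DDM. At t=2 the remaining stream is a growing perpetuity with first payment D_3 = 7.25.
V_2 = D_3/(r−g) = 7.25/(0.0822−0.0264) = 129.9283
P₀ = V_2/(1+r)^2 = 129.9283/(1+0.0822)^2 = 110.9401

CHF 110.94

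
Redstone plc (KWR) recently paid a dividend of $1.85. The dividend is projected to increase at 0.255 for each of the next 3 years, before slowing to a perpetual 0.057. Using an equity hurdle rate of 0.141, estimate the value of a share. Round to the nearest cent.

Two-stage DDM. Project D₁…D_3 at 0.255, terminal growth 0.057, discount at r = 0.141.
D_1 = 2.3217
D_2 = 2.9138
D_3 = 3.6568
Terminal value at t=3: TV = D_4/(r−g) = 3.8653/(0.141−0.057) = 46.0149
P₀ = 2.3217/(1+0.141)^1 + 2.9138/(1+0.141)^2 + 3.6568/(1+0.141)^3 + 46.0149/(1+0.141)^3 = 37.7119

$37.71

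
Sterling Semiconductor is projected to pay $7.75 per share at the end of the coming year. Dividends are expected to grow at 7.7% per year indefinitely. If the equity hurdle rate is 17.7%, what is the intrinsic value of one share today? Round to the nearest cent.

Gordon growth model: P₀ = D₁/(r − g), with D₁ = 7.75 given directly.
P₀ = 7.7500 / (0.177 − 0.077) = 7.7500 / 0.1 = 77.5000

$77.50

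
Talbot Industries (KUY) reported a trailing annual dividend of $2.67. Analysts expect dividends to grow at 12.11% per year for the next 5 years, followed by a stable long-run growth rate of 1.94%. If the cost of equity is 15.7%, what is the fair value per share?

Two-stage DDM. Project D₁…D_5 at 0.1211, terminal growth 0.0194, discount at r = 0.157.
D_1 = 2.9933
D_2 = 3.3558
D_3 = 3.7622
D_4 = 4.2178
D_5 = 4.7286
Terminal value at t=5: TV = D_6/(r−g) = 4.8203/(0.157−0.0194) = 35.0315
P₀ = 2.9933/(1+0.157)^1 + 3.3558/(1+0.157)^2 + 3.7622/(1+0.157)^3 + 4.2178/(1+0.157)^4 + 4.7286/(1+0.157)^5 + 35.0315/(1+0.157)^5 = 29.0539

$29.05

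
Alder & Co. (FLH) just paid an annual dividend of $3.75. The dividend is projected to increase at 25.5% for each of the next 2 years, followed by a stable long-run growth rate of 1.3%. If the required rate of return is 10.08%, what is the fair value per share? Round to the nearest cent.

$65.39

Two-stage DDM. Project D₁…D_2 at 0.255, terminal growth 0.013, discount at r = 0.1008.
D_1 = 4.7062
D_2 = 5.9063
Terminal value at t=2: TV = D_3/(r−g) = 5.9831/(0.1008−0.013) = 68.1449
P₀ = 4.7062/(1+0.1008)^1 + 5.9063/(1+0.1008)^2 + 68.1449/(1+0.1008)^2 = 65.3858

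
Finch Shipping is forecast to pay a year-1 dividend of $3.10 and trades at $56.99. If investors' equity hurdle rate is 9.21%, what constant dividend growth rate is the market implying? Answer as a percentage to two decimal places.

3.77%

From P₀ = D₁/(r − g), the implied growth is g = r − D₁/P₀.
g = 0.0921 − 3.10/56.99 = 0.0921 − 0.05440 = 0.03770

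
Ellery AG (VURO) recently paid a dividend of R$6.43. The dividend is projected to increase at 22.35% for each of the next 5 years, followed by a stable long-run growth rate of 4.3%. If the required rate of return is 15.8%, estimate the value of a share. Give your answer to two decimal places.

Two-stage DDM. Project D₁…D_5 at 0.2235, terminal growth 0.043, discount at r = 0.158.
D_1 = 7.8671
D_2 = 9.6254
D_3 = 11.7767
D_4 = 14.4088
D_5 = 17.6291
Terminal value at t=5: TV = D_6/(r−g) = 18.3872/(0.158−0.043) = 159.8885
P₀ = 7.8671/(1+0.158)^1 + 9.6254/(1+0.158)^2 + 11.7767/(1+0.158)^3 + 14.4088/(1+0.158)^4 + 17.6291/(1+0.158)^5 + 159.8885/(1+0.158)^5 = 114.8195

R$114.82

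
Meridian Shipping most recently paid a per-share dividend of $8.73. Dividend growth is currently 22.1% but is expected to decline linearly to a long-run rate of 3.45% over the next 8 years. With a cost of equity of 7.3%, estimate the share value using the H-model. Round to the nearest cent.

$403.73

H-model: P₀ = D₀[(1+g_L) + H(g_S−g_L)]/(r−g_L), with H = 8/2 = 4.
P₀ = 8.73 × [(1+0.0345) + 4×(0.221−0.0345)] / (0.073−0.0345)
   = 8.73 × 1.7805 / 0.0385 = 403.7342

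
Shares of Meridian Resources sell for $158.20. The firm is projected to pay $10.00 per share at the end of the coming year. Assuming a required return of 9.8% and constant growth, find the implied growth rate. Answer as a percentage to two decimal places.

3.48%

From P₀ = D₁/(r − g), the implied growth is g = r − D₁/P₀.
g = 0.098 − 10.00/158.20 = 0.098 − 0.06321 = 0.03479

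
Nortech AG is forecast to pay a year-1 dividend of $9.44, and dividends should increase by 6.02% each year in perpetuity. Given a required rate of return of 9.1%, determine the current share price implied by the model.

Gordon growth model: P₀ = D₁/(r − g), with D₁ = 9.44 given directly.
P₀ = 9.4400 / (0.091 − 0.0602) = 9.4400 / 0.0308 = 306.4935

$306.49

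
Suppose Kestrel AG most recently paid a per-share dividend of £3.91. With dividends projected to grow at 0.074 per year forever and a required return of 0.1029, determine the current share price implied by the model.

£145.31

Gordon growth model: P₀ = D₁/(r − g). D₁ = 3.91 × (1 + 0.074) = 4.1993.
P₀ = 4.1993 / (0.1029 − 0.074) = 4.1993 / 0.0289 = 145.3059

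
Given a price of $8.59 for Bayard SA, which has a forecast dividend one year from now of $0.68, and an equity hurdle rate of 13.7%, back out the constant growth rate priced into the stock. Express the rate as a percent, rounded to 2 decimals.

From P₀ = D₁/(r − g), the implied growth is g = r − D₁/P₀.
g = 0.137 − 0.68/8.59 = 0.137 − 0.07916 = 0.05784

5.78%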